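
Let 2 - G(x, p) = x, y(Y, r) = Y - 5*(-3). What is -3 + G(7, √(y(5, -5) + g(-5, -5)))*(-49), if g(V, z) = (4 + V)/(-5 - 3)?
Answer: 242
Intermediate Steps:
y(Y, r) = 15 + Y (y(Y, r) = Y + 15 = 15 + Y)
g(V, z) = -½ - V/8 (g(V, z) = (4 + V)/(-8) = (4 + V)*(-⅛) = -½ - V/8)
G(x, p) = 2 - x
-3 + G(7, √(y(5, -5) + g(-5, -5)))*(-49) = -3 + (2 - 1*7)*(-49) = -3 + (2 - 7)*(-49) = -3 - 5*(-49) = -3 + 245 = 242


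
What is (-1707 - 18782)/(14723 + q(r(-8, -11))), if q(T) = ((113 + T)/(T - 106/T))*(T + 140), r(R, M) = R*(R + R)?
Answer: -166759971/123964129 ≈ -1.3452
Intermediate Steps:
r(R, M) = 2*R² (r(R, M) = R*(2*R) = 2*R²)
q(T) = (113 + T)*(140 + T)/(T - 106/T) (q(T) = ((113 + T)/(T - 106/T))*(140 + T) = (113 + T)*(140 + T)/(T - 106/T))
(-1707 - 18782)/(14723 + q(r(-8, -11))) = (-1707 - 18782)/(14723 + (2*(-8)²)*(15820 + (2*(-8)²)² + 253*(2*(-8)²))/(-106 + (2*(-8)²)²)) = -20489/(14723 + (2*64)*(15820 + (2*64)² + 253*(2*64))/(-106 + (2*64)²)) = -20489/(14723 + 128*(15820 + 128² + 253*128)/(-106 + 128²)) = -20489/(14723 + 128*(15820 + 16384 + 32384)/(-106 + 16384)) = -20489/(14723 + 128*64588/16278) = -20489/(14723 + 128*(1/16278)*64588) = -20489/(14723 + 4133632/8139) = -20489/123964129/8139 = -20489*8139/123964129 = -166759971/123964129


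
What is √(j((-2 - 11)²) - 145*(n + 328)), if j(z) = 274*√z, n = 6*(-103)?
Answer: 6*√1267 ≈ 213.57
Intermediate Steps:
n = -618
√(j((-2 - 11)²) - 145*(n + 328)) = √(274*√((-2 - 11)²) - 145*(-618 + 328)) = √(274*√((-13)²) - 145*(-290)) = √(274*√169 + 42050) = √(274*13 + 42050) = √(3562 + 42050) = √45612 = 6*√1267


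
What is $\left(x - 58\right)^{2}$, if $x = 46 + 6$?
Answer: $36$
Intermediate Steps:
$x = 52$
$\left(x - 58\right)^{2} = \left(52 - 58\right)^{2} = \left(-6\right)^{2} = 36$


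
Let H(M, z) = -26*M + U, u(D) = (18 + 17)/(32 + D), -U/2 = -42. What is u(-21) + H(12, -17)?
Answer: -2473/11 ≈ -224.82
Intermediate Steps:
U = 84 (U = -2*(-42) = 84)
u(D) = 35/(32 + D)
H(M, z) = 84 - 26*M (H(M, z) = -26*M + 84 = 84 - 26*M)
u(-21) + H(12, -17) = 35/(32 - 21) + (84 - 26*12) = 35/11 + (84 - 312) = 35*(1/11) - 228 = 35/11 - 228 = -2473/11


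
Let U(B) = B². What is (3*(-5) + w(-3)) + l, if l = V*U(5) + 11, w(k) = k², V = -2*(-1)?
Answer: 55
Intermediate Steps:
V = 2
l = 61 (l = 2*5² + 11 = 2*25 + 11 = 50 + 11 = 61)
(3*(-5) + w(-3)) + l = (3*(-5) + (-3)²) + 61 = (-15 + 9) + 61 = -6 + 61 = 55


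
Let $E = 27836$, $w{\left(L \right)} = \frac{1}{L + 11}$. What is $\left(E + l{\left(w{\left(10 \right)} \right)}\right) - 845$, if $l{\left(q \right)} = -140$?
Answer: $26851$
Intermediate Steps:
$w{\left(L \right)} = \frac{1}{11 + L}$
$\left(E + l{\left(w{\left(10 \right)} \right)}\right) - 845 = \left(27836 - 140\right) - 845 = 27696 - 845 = 26851$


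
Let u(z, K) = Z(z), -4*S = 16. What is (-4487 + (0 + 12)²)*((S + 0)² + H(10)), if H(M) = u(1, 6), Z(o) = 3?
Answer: -82517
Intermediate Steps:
S = -4 (S = -¼*16 = -4)
u(z, K) = 3
H(M) = 3
(-4487 + (0 + 12)²)*((S + 0)² + H(10)) = (-4487 + (0 + 12)²)*((-4 + 0)² + 3) = (-4487 + 12²)*((-4)² + 3) = (-4487 + 144)*(16 + 3) = -4343*19 = -82517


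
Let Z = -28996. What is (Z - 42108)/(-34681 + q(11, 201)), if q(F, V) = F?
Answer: 35552/17335 ≈ 2.0509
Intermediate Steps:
(Z - 42108)/(-34681 + q(11, 201)) = (-28996 - 42108)/(-34681 + 11) = -71104/(-34670) = -71104*(-1/34670) = 35552/17335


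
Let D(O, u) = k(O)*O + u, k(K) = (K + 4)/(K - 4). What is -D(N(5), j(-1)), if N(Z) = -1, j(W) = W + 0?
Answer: 2/5 ≈ 0.40000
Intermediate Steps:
j(W) = W
k(K) = (4 + K)/(-4 + K)
D(O, u) = u + O*(4 + O)/(-4 + O) (D(O, u) = ((4 + O)/(-4 + O))*O + u = O*(4 + O)/(-4 + O) + u = u + O*(4 + O)/(-4 + O))
-D(N(5), j(-1)) = -(-(4 - 1) - (-4 - 1))/(-4 - 1) = -(-1*3 - 1*(-5))/(-5) = -(-1)*(-3 + 5)/5 = -(-1)*2/5 = -1*(-2/5) = 2/5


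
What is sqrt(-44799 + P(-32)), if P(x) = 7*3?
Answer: I*sqrt(44778) ≈ 211.61*I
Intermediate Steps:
P(x) = 21
sqrt(-44799 + P(-32)) = sqrt(-44799 + 21) = sqrt(-44778) = I*sqrt(44778)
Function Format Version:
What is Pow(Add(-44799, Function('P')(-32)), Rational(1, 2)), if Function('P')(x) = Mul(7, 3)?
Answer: Mul(I, Pow(44778, Rational(1, 2))) ≈ Mul(211.61, I)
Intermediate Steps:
Function('P')(x) = 21
Pow(Add(-44799, Function('P')(-32)), Rational(1, 2)) = Pow(Add(-44799, 21), Rational(1, 2)) = Pow(-44778, Rational(1, 2)) = Mul(I, Pow(44778, Rational(1, 2)))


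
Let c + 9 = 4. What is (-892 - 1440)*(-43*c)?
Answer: -501380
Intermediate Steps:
c = -5 (c = -9 + 4 = -5)
(-892 - 1440)*(-43*c) = (-892 - 1440)*(-43*(-5)) = -2332*215 = -501380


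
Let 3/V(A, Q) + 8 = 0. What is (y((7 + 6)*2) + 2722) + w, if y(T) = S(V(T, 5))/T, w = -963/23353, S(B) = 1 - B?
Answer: 13221964707/4857424 ≈ 2722.0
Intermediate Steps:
V(A, Q) = -3/8 (V(A, Q) = 3/(-8 + 0) = 3/(-8) = 3*(-⅛) = -3/8)
w = -963/23353 (w = -963*1/23353 = -963/23353 ≈ -0.041237)
y(T) = 11/(8*T) (y(T) = (1 - 1*(-3/8))/T = (1 + 3/8)/T = 11/(8*T))
(y((7 + 6)*2) + 2722) + w = (11/(8*(((7 + 6)*2))) + 2722) - 963/23353 = (11/(8*((13*2))) + 2722) - 963/23353 = ((11/8)/26 + 2722) - 963/23353 = ((11/8)*(1/26) + 2722) - 963/23353 = (11/208 + 2722) - 963/23353 = 566187/208 - 963/23353 = 13221964707/4857424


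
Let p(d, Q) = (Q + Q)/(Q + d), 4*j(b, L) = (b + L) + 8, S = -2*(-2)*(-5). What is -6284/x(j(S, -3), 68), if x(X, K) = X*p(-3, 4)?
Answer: 3142/15 ≈ 209.47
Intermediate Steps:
S = -20 (S = 4*(-5) = -20)
j(b, L) = 2 + L/4 + b/4 (j(b, L) = ((b + L) + 8)/4 = ((L + b) + 8)/4 = (8 + L + b)/4 = 2 + L/4 + b/4)
p(d, Q) = 2*Q/(Q + d) (p(d, Q) = (2*Q)/(Q + d) = 2*Q/(Q + d))
x(X, K) = 8*X (x(X, K) = X*(2*4/(4 - 3)) = X*(2*4/1) = X*(2*4*1) = X*8 = 8*X)
-6284/x(j(S, -3), 68) = -6284*1/(8*(2 + (1/4)*(-3) + (1/4)*(-20))) = -6284*1/(8*(2 - 3/4 - 5)) = -6284/(8*(-15/4)) = -6284/(-30) = -6284*(-1/30) = 3142/15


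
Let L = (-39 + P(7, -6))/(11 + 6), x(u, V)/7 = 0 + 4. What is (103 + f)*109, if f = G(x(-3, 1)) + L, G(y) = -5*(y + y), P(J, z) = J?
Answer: -331469/17 ≈ -19498.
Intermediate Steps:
x(u, V) = 28 (x(u, V) = 7*(0 + 4) = 7*4 = 28)
G(y) = -10*y
L = -32/17 (L = (-39 + 7)/(11 + 6) = -32/17 ≈ -1.8824)
f = -4792/17 (f = -10*28 - 32/17 = -280 - 32/17 = -4792/17 ≈ -281.88)
(103 + f)*109 = (103 - 4792/17)*109 = -3041/17*109 = -331469/17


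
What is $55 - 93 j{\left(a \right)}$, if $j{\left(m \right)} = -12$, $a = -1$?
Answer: $1171$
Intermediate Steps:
$55 - 93 j{\left(a \right)} = 55 - -1116 = 55 + 1116 = 1171$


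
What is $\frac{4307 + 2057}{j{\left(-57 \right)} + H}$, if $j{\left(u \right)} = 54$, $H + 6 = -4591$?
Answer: $- \frac{6364}{4543} \approx -1.4008$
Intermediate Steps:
$H = -4597$ ($H = -6 - 4591 = -4597$)
$\frac{4307 + 2057}{j{\left(-57 \right)} + H} = \frac{4307 + 2057}{54 - 4597} = \frac{6364}{-4543} = 6364 \left(- \frac{1}{4543}\right) = - \frac{6364}{4543}$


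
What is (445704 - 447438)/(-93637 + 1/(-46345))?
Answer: 40181115/2169803383 ≈ 0.018518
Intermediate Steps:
(445704 - 447438)/(-93637 + 1/(-46345)) = -1734/(-93637 - 1/46345) = -1734/(-4339606766/46345) = -1734*(-46345/4339606766) = 40181115/2169803383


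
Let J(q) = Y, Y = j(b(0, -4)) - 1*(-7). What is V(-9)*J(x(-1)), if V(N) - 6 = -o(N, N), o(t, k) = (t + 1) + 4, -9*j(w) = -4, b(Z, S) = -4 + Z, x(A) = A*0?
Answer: 670/9 ≈ 74.444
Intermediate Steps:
x(A) = 0
j(w) = 4/9 (j(w) = -⅑*(-4) = 4/9)
Y = 67/9 (Y = 4/9 - 1*(-7) = 4/9 + 7 = 67/9 ≈ 7.4444)
J(q) = 67/9
o(t, k) = 5 + t (o(t, k) = (1 + t) + 4 = 5 + t)
V(N) = 1 - N (V(N) = 6 - (5 + N) = 6 + (-5 - N) = 1 - N)
V(-9)*J(x(-1)) = (1 - 1*(-9))*(67/9) = (1 + 9)*(67/9) = 10*(67/9) = 670/9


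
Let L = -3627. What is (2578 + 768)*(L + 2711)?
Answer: -3064936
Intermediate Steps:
(2578 + 768)*(L + 2711) = (2578 + 768)*(-3627 + 2711) = 3346*(-916) = -3064936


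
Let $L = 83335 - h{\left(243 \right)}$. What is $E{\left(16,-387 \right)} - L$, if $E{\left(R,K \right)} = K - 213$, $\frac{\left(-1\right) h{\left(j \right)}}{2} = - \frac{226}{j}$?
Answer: $- \frac{20395753}{243} \approx -83933.0$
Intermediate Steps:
$h{\left(j \right)} = \frac{452}{j}$ ($h{\left(j \right)} = - 2 \left(- \frac{226}{j}\right) = \frac{452}{j}$)
$E{\left(R,K \right)} = -213 + K$
$L = \frac{20249953}{243}$ ($L = 83335 - \frac{452}{243} = \frac{20249953}{243} \approx 83333.0$)
$E{\left(16,-387 \right)} - L = \left(-213 - 387\right) - \frac{20249953}{243} = -600 - \frac{20249953}{243} = - \frac{20395753}{243}$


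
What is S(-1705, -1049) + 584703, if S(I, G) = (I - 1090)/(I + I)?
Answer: 398768005/682 ≈ 5.8470e+5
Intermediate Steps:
S(I, G) = (-1090 + I)/(2*I) (S(I, G) = (-1090 + I)/((2*I)) = (-1090 + I)*(1/(2*I)) = (-1090 + I)/(2*I))
S(-1705, -1049) + 584703 = (1/2)*(-1090 - 1705)/(-1705) + 584703 = (1/2)*(-1/1705)*(-2795) + 584703 = 559/682 + 584703 = 398768005/682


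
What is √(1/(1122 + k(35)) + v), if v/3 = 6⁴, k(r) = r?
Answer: 11*√43013789/1157 ≈ 62.354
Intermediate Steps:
v = 3888 (v = 3*6⁴ = 3*1296 = 3888)
√(1/(1122 + k(35)) + v) = √(1/(1122 + 35) + 3888) = √(1/1157 + 3888) = √(4498417/1157) = 11*√43013789/1157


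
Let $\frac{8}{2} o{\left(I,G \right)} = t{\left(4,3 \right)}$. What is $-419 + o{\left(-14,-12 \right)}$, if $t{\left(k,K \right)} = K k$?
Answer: $-416$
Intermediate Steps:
$o{\left(I,G \right)} = 3$ ($o{\left(I,G \right)} = \frac{3 \cdot 4}{4} = \frac{1}{4} \cdot 12 = 3$)
$-419 + o{\left(-14,-12 \right)} = -419 + 3 = -416$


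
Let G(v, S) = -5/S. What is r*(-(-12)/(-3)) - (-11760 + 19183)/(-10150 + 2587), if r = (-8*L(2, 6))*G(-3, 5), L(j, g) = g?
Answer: -1444673/7563 ≈ -191.02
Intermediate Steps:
r = 48 (r = (-8*6)*(-5/5) = -(-240)/5 = -48*(-1) = 48)
r*(-(-12)/(-3)) - (-11760 + 19183)/(-10150 + 2587) = 48*(-(-12)/(-3)) - (-11760 + 19183)/(-10150 + 2587) = 48*(-(-12)*(-1)/3) - 7423/(-7563) = 48*(-4*1) - 7423*(-1)/7563 = 48*(-4) - 1*(-7423/7563) = -192 + 7423/7563 = -1444673/7563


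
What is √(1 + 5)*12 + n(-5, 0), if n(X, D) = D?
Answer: 12*√6 ≈ 29.394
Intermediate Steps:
√(1 + 5)*12 + n(-5, 0) = √(1 + 5)*12 + 0 = √6*12 + 0 = 12*√6 + 0 = 12*√6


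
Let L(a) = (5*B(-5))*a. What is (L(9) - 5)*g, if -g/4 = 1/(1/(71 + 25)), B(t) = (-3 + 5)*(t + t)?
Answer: 347520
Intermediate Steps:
B(t) = 4*t (B(t) = 2*(2*t) = 4*t)
L(a) = -100*a (L(a) = (5*(4*(-5)))*a = (5*(-20))*a = -100*a)
g = -384 (g = -4/(1/(71 + 25)) = -4/(1/96) = -4/1/96 = -4*96 = -384)
(L(9) - 5)*g = (-100*9 - 5)*(-384) = (-900 - 5)*(-384) = -905*(-384) = 347520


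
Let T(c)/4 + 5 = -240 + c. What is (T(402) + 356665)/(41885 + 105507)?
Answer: 357293/147392 ≈ 2.4241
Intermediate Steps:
T(c) = -980 + 4*c (T(c) = -20 + 4*(-240 + c) = -20 + (-960 + 4*c) = -980 + 4*c)
(T(402) + 356665)/(41885 + 105507) = ((-980 + 4*402) + 356665)/(41885 + 105507) = ((-980 + 1608) + 356665)/147392 = (628 + 356665)*(1/147392) = 357293*(1/147392) = 357293/147392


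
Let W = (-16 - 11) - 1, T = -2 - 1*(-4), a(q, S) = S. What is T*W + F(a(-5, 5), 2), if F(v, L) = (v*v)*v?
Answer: 69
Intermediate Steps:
T = 2 (T = -2 + 4 = 2)
F(v, L) = v³ (F(v, L) = v²*v = v³)
W = -28 (W = -27 - 1 = -28)
T*W + F(a(-5, 5), 2) = 2*(-28) + 5³ = -56 + 125 = 69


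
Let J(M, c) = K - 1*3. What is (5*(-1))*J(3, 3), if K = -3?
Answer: 30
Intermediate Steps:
J(M, c) = -6 (J(M, c) = -3 - 1*3 = -3 - 3 = -6)
(5*(-1))*J(3, 3) = (5*(-1))*(-6) = -5*(-6) = 30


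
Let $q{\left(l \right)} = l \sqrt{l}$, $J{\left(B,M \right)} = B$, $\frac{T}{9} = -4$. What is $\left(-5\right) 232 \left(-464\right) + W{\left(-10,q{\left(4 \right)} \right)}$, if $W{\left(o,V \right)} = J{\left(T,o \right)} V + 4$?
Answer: $537956$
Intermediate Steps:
$T = -36$ ($T = 9 \left(-4\right) = -36$)
$q{\left(l \right)} = l^{\frac{3}{2}}$
$W{\left(o,V \right)} = 4 - 36 V$ ($W{\left(o,V \right)} = - 36 V + 4 = 4 - 36 V$)
$\left(-5\right) 232 \left(-464\right) + W{\left(-10,q{\left(4 \right)} \right)} = \left(-5\right) 232 \left(-464\right) + \left(4 - 36 \cdot 4^{\frac{3}{2}}\right) = \left(-1160\right) \left(-464\right) + \left(4 - 288\right) = 538240 + \left(4 - 288\right) = 538240 - 284 = 537956$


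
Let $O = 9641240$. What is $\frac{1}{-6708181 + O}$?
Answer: $\frac{1}{2933059} \approx 3.4094 \cdot 10^{-7}$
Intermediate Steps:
$\frac{1}{-6708181 + O} = \frac{1}{-6708181 + 9641240} = \frac{1}{2933059}$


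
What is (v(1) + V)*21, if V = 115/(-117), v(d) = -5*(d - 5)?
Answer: 15575/39 ≈ 399.36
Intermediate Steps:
v(d) = 25 - 5*d (v(d) = -5*(-5 + d) = 25 - 5*d)
V = -115/117 (V = 115*(-1/117) = -115/117 ≈ -0.98291)
(v(1) + V)*21 = ((25 - 5*1) - 115/117)*21 = ((25 - 5) - 115/117)*21 = (20 - 115/117)*21 = (2225/117)*21 = 15575/39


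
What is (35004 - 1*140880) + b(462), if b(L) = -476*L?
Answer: -325788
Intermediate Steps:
(35004 - 1*140880) + b(462) = (35004 - 1*140880) - 476*462 = (35004 - 140880) - 219912 = -105876 - 219912 = -325788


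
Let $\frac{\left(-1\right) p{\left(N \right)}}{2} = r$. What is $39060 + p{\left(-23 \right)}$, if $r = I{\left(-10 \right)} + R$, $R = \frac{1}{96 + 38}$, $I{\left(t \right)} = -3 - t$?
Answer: $\frac{2616081}{67} \approx 39046.0$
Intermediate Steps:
$R = \frac{1}{134} \approx 0.0074627$
$r = \frac{939}{134}$ ($r = \left(-3 - -10\right) + \frac{1}{134} = \left(-3 + 10\right) + \frac{1}{134} = 7 + \frac{1}{134} = \frac{939}{134} \approx 7.0075$)
$p{\left(N \right)} = - \frac{939}{67}$ ($p{\left(N \right)} = \left(-2\right) \frac{939}{134} = - \frac{939}{67}$)
$39060 + p{\left(-23 \right)} = 39060 - \frac{939}{67} = \frac{2616081}{67}$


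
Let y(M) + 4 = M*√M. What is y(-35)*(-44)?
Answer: 176 + 1540*I*√35 ≈ 176.0 + 9110.8*I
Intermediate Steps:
y(M) = -4 + M^(3/2) (y(M) = -4 + M*√M = -4 + M^(3/2))
y(-35)*(-44) = (-4 + (-35)^(3/2))*(-44) = (-4 - 35*I*√35)*(-44) = 176 + 1540*I*√35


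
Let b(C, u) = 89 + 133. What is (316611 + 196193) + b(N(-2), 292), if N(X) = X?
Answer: 513026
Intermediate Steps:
b(C, u) = 222
(316611 + 196193) + b(N(-2), 292) = (316611 + 196193) + 222 = 512804 + 222 = 513026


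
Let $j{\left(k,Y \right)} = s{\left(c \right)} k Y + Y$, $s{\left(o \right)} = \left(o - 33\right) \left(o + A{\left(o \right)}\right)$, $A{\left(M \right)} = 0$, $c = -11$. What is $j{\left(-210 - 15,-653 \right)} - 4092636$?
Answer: $67018411$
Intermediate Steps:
$s{\left(o \right)} = o \left(-33 + o\right)$ ($s{\left(o \right)} = \left(o - 33\right) \left(o + 0\right) = \left(-33 + o\right) o = o \left(-33 + o\right)$)
$j{\left(k,Y \right)} = Y + 484 Y k$ ($j{\left(k,Y \right)} = - 11 \left(-33 - 11\right) k Y + Y = \left(-11\right) \left(-44\right) k Y + Y = 484 k Y + Y = 484 Y k + Y = Y + 484 Y k$)
$j{\left(-210 - 15,-653 \right)} - 4092636 = - 653 \left(1 + 484 \left(-210 - 15\right)\right) - 4092636 = - 653 \left(1 + 484 \left(-225\right)\right) - 4092636 = - 653 \left(1 - 108900\right) - 4092636 = \left(-653\right) \left(-108899\right) - 4092636 = 71111047 - 4092636 = 67018411$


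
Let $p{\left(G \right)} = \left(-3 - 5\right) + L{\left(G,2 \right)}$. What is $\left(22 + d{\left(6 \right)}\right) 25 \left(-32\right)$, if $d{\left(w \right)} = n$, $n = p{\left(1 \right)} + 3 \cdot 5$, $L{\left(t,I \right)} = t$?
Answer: $-24000$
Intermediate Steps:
$p{\left(G \right)} = -8 + G$ ($p{\left(G \right)} = \left(-3 - 5\right) + G = -8 + G$)
$n = 8$ ($n = \left(-8 + 1\right) + 3 \cdot 5 = -7 + 15 = 8$)
$d{\left(w \right)} = 8$
$\left(22 + d{\left(6 \right)}\right) 25 \left(-32\right) = \left(22 + 8\right) 25 \left(-32\right) = 30 \cdot 25 \left(-32\right) = 750 \left(-32\right) = -24000$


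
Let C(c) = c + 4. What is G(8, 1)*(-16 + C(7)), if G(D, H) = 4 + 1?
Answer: -25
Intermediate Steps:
C(c) = 4 + c
G(D, H) = 5
G(8, 1)*(-16 + C(7)) = 5*(-16 + (4 + 7)) = 5*(-16 + 11) = 5*(-5) = -25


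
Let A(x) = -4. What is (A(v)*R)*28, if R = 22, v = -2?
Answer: -2464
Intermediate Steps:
(A(v)*R)*28 = -4*22*28 = -88*28 = -2464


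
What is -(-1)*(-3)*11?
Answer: -33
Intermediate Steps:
-(-1)*(-3)*11 = -1*3*11 = -3*11 = -33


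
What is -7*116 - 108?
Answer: -920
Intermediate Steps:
-7*116 - 108 = -812 - 108 = -920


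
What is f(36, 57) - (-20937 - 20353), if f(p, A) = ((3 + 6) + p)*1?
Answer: 41335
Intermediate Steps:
f(p, A) = 9 + p (f(p, A) = (9 + p)*1 = 9 + p)
f(36, 57) - (-20937 - 20353) = (9 + 36) - (-20937 - 20353) = 45 - 1*(-41290) = 45 + 41290 = 41335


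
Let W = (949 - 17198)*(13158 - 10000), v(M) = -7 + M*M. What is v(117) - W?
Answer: 51328024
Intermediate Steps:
v(M) = -7 + M²
W = -51314342 (W = -16249*3158 = -51314342)
v(117) - W = (-7 + 117²) - 1*(-51314342) = (-7 + 13689) + 51314342 = 13682 + 51314342 = 51328024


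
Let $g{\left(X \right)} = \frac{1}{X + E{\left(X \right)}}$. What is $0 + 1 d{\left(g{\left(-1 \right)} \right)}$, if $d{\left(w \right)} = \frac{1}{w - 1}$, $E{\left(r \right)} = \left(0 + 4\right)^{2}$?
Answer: $- \frac{15}{14} \approx -1.0714$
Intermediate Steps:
$E{\left(r \right)} = 16$ ($E{\left(r \right)} = 4^{2} = 16$)
$g{\left(X \right)} = \frac{1}{16 + X}$ ($g{\left(X \right)} = \frac{1}{X + 16} = \frac{1}{16 + X}$)
$d{\left(w \right)} = \frac{1}{-1 + w}$
$0 + 1 d{\left(g{\left(-1 \right)} \right)} = 0 + 1 \frac{1}{-1 + \frac{1}{16 - 1}} = 0 + 1 \frac{1}{-1 + \frac{1}{15}} = 0 + 1 \frac{1}{- \frac{14}{15}} = 0 + 1 \left(- \frac{15}{14}\right) = 0 - \frac{15}{14} = - \frac{15}{14}$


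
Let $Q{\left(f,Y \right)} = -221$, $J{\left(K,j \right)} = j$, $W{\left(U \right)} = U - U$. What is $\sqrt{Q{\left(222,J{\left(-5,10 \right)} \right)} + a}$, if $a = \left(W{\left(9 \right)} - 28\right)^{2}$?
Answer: $\sqrt{563} \approx 23.728$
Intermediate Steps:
$W{\left(U \right)} = 0$
$a = 784$ ($a = \left(0 - 28\right)^{2} = \left(-28\right)^{2} = 784$)
$\sqrt{Q{\left(222,J{\left(-5,10 \right)} \right)} + a} = \sqrt{-221 + 784} = \sqrt{563}$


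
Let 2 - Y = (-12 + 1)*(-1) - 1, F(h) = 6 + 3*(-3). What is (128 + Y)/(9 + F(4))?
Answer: 20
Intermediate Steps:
F(h) = -3 (F(h) = 6 - 9 = -3)
Y = -8 (Y = 2 - ((-12 + 1)*(-1) - 1) = 2 - (-11*(-1) - 1) = 2 - (11 - 1) = 2 - 1*10 = 2 - 10 = -8)
(128 + Y)/(9 + F(4)) = (128 - 8)/(9 - 3) = 120/6 = (⅙)*120 = 20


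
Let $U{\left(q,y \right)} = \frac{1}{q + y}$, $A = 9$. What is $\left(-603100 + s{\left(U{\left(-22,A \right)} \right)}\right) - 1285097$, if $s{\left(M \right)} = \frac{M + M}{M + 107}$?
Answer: $- \frac{1312296916}{695} \approx -1.8882 \cdot 10^{6}$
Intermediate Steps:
$s{\left(M \right)} = \frac{2 M}{107 + M}$
$\left(-603100 + s{\left(U{\left(-22,A \right)} \right)}\right) - 1285097 = \left(-603100 + \frac{2}{\left(-22 + 9\right) \left(107 + \frac{1}{-22 + 9}\right)}\right) - 1285097 = \left(-603100 + \frac{2}{\left(-13\right) \left(107 + \frac{1}{-13}\right)}\right) - 1285097 = \left(-603100 + 2 \left(- \frac{1}{13}\right) \frac{1}{107 - \frac{1}{13}}\right) - 1285097 = \left(-603100 + 2 \left(- \frac{1}{13}\right) \frac{1}{\frac{1390}{13}}\right) - 1285097 = \left(-603100 + 2 \left(- \frac{1}{13}\right) \frac{13}{1390}\right) - 1285097 = \left(-603100 - \frac{1}{695}\right) - 1285097 = - \frac{419154501}{695} - 1285097 = - \frac{1312296916}{695}$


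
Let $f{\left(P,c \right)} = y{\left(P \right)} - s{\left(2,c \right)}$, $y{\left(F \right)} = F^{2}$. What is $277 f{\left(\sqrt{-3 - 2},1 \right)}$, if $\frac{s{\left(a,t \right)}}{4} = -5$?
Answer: $4155$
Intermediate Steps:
$s{\left(a,t \right)} = -20$ ($s{\left(a,t \right)} = 4 \left(-5\right) = -20$)
$f{\left(P,c \right)} = 20 + P^{2}$ ($f{\left(P,c \right)} = P^{2} - -20 = P^{2} + 20 = 20 + P^{2}$)
$277 f{\left(\sqrt{-3 - 2},1 \right)} = 277 \left(20 + \left(\sqrt{-3 - 2}\right)^{2}\right) = 277 \left(20 + \left(\sqrt{-5}\right)^{2}\right) = 277 \left(20 + \left(i \sqrt{5}\right)^{2}\right) = 277 \left(20 - 5\right) = 277 \cdot 15 = 4155$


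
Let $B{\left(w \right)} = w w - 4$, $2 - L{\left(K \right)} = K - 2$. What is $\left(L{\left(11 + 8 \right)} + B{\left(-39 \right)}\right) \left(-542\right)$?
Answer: $-814084$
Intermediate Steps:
$L{\left(K \right)} = 4 - K$ ($L{\left(K \right)} = 2 - \left(K - 2\right) = 2 - \left(-2 + K\right) = 4 - K$)
$B{\left(w \right)} = -4 + w^{2}$ ($B{\left(w \right)} = w^{2} - 4 = -4 + w^{2}$)
$\left(L{\left(11 + 8 \right)} + B{\left(-39 \right)}\right) \left(-542\right) = \left(\left(4 - \left(11 + 8\right)\right) - \left(4 - \left(-39\right)^{2}\right)\right) \left(-542\right) = \left(\left(4 - 19\right) + \left(-4 + 1521\right)\right) \left(-542\right) = \left(\left(4 - 19\right) + 1517\right) \left(-542\right) = \left(-15 + 1517\right) \left(-542\right) = 1502 \left(-542\right) = -814084$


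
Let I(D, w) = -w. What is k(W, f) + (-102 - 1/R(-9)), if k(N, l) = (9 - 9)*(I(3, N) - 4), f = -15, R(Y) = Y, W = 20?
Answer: -917/9 ≈ -101.89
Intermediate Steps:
k(N, l) = 0 (k(N, l) = (9 - 9)*(-N - 4) = 0*(-4 - N) = 0)
k(W, f) + (-102 - 1/R(-9)) = 0 + (-102 - 1/(-9)) = 0 + (-102 - 1*(-⅑)) = 0 + (-102 + ⅑) = 0 - 917/9 = -917/9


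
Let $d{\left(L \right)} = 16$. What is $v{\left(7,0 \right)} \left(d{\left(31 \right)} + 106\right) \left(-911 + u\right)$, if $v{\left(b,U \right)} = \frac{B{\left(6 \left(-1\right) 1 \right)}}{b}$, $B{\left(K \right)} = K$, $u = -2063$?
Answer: $\frac{2176968}{7} \approx 3.11 \cdot 10^{5}$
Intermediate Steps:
$v{\left(b,U \right)} = - \frac{6}{b}$ ($v{\left(b,U \right)} = \frac{6 \left(-1\right) 1}{b} = \frac{\left(-6\right) 1}{b} = - \frac{6}{b}$)
$v{\left(7,0 \right)} \left(d{\left(31 \right)} + 106\right) \left(-911 + u\right) = - \frac{6}{7} \left(16 + 106\right) \left(-911 - 2063\right) = \left(-6\right) \frac{1}{7} \cdot 122 \left(-2974\right) = \left(- \frac{6}{7}\right) \left(-362828\right) = \frac{2176968}{7}$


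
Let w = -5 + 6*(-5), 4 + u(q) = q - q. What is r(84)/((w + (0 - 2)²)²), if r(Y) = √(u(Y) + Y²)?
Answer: 2*√1763/961 ≈ 0.087384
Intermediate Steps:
u(q) = -4 (u(q) = -4 + (q - q) = -4 + 0 = -4)
w = -35 (w = -5 - 30 = -35)
r(Y) = √(-4 + Y²)
r(84)/((w + (0 - 2)²)²) = √(-4 + 84²)/((-35 + (0 - 2)²)²) = √(-4 + 7056)/((-35 + (-2)²)²) = √7052/((-35 + 4)²) = (2*√1763)/((-31)²) = (2*√1763)/961 = (2*√1763)*(1/961) = 2*√1763/961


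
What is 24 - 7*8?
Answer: -32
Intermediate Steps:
24 - 7*8 = 24 - 56 = -32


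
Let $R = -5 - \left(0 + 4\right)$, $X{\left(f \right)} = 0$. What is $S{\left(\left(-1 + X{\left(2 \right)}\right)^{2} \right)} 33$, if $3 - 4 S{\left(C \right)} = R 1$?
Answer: $99$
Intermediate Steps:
$R = -9$ ($R = -5 - 4 = -9$)
$S{\left(C \right)} = 3$ ($S{\left(C \right)} = \frac{3}{4} - \frac{\left(-9\right) 1}{4} = \frac{3}{4} - - \frac{9}{4} = \frac{3}{4} + \frac{9}{4} = 3$)
$S{\left(\left(-1 + X{\left(2 \right)}\right)^{2} \right)} 33 = 3 \cdot 33 = 99$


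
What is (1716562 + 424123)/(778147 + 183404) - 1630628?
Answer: -1567929843343/961551 ≈ -1.6306e+6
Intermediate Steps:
(1716562 + 424123)/(778147 + 183404) - 1630628 = 2140685/961551 - 1630628 = -1567929843343/961551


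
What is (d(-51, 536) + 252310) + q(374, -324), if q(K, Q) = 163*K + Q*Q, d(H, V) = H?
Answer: 418197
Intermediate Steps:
q(K, Q) = Q² + 163*K (q(K, Q) = 163*K + Q² = Q² + 163*K)
(d(-51, 536) + 252310) + q(374, -324) = (-51 + 252310) + ((-324)² + 163*374) = 252259 + (104976 + 60962) = 252259 + 165938 = 418197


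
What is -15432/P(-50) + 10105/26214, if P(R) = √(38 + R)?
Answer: 10105/26214 + 2572*I*√3 ≈ 0.38548 + 4454.8*I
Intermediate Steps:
-15432/P(-50) + 10105/26214 = -15432/√(38 - 50) + 10105/26214 = -15432*(-I*√3/6) + 10105*(1/26214) = -15432*(-I*√3/6) + 10105/26214 = -(-2572)*I*√3 + 10105/26214 = 2572*I*√3 + 10105/26214 = 10105/26214 + 2572*I*√3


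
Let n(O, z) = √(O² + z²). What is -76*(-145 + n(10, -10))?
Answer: 11020 - 760*√2 ≈ 9945.2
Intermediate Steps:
-76*(-145 + n(10, -10)) = -76*(-145 + √(10² + (-10)²)) = -76*(-145 + √(100 + 100)) = -76*(-145 + √200) = -76*(-145 + 10*√2) = 11020 - 760*√2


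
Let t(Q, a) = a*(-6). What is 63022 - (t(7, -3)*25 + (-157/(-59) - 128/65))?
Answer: 239960967/3835 ≈ 62571.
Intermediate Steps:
t(Q, a) = -6*a
63022 - (t(7, -3)*25 + (-157/(-59) - 128/65)) = 63022 - (-6*(-3)*25 + (-157/(-59) - 128/65)) = 63022 - (18*25 + (-157*(-1/59) - 128*1/65)) = 63022 - (450 + (157/59 - 128/65)) = 63022 - (450 + 2653/3835) = 63022 - 1*1728403/3835 = 63022 - 1728403/3835 = 239960967/3835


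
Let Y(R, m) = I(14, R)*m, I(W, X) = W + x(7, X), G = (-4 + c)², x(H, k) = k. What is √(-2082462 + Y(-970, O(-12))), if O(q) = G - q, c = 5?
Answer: I*√2094890 ≈ 1447.4*I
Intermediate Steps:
G = 1 (G = (-4 + 5)² = 1² = 1)
I(W, X) = W + X
O(q) = 1 - q
Y(R, m) = m*(14 + R) (Y(R, m) = (14 + R)*m = m*(14 + R))
√(-2082462 + Y(-970, O(-12))) = √(-2082462 + (1 - 1*(-12))*(14 - 970)) = √(-2082462 + (1 + 12)*(-956)) = √(-2082462 + 13*(-956)) = √(-2082462 - 12428) = √(-2094890) = I*√2094890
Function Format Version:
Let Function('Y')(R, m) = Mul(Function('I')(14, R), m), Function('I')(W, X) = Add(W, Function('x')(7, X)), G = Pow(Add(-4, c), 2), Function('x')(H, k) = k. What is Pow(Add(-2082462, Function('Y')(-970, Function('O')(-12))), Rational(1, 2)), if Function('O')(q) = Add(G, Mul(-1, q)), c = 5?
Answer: Mul(I, Pow(2094890, Rational(1, 2))) ≈ Mul(1447.4, I)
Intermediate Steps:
G = 1 (G = Pow(Add(-4, 5), 2) = Pow(1, 2) = 1)
Function('I')(W, X) = Add(W, X)
Function('O')(q) = Add(1, Mul(-1, q))
Function('Y')(R, m) = Mul(m, Add(14, R)) (Function('Y')(R, m) = Mul(Add(14, R), m) = Mul(m, Add(14, R)))
Pow(Add(-2082462, Function('Y')(-970, Function('O')(-12))), Rational(1, 2)) = Pow(Add(-2082462, Mul(Add(1, Mul(-1, -12)), Add(14, -970))), Rational(1, 2)) = Pow(Add(-2082462, Mul(Add(1, 12), -956)), Rational(1, 2)) = Pow(Add(-2082462, Mul(13, -956)), Rational(1, 2)) = Pow(Add(-2082462, -12428), Rational(1, 2)) = Pow(-2094890, Rational(1, 2)) = Mul(I, Pow(2094890, Rational(1, 2)))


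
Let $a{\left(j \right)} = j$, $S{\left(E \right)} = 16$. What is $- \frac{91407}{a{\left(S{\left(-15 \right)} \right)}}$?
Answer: $- \frac{91407}{16} \approx -5712.9$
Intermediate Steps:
$- \frac{91407}{a{\left(S{\left(-15 \right)} \right)}} = - \frac{91407}{16}$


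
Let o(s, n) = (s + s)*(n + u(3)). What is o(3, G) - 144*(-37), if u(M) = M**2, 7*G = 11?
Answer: 37740/7 ≈ 5391.4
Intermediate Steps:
G = 11/7 (G = (1/7)*11 = 11/7 ≈ 1.5714)
o(s, n) = 2*s*(9 + n) (o(s, n) = (s + s)*(n + 3**2) = (2*s)*(n + 9) = (2*s)*(9 + n) = 2*s*(9 + n))
o(3, G) - 144*(-37) = 2*3*(9 + 11/7) - 144*(-37) = 2*3*(74/7) + 5328 = 444/7 + 5328 = 37740/7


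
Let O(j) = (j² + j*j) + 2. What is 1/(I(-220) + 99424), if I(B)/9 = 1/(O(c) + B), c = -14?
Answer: 58/5766595 ≈ 1.0058e-5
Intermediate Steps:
O(j) = 2 + 2*j² (O(j) = (j² + j²) + 2 = 2*j² + 2 = 2 + 2*j²)
I(B) = 9/(394 + B) (I(B) = 9/((2 + 2*(-14)²) + B) = 9/((2 + 2*196) + B) = 9/((2 + 392) + B) = 9/(394 + B))
1/(I(-220) + 99424) = 1/(9/(394 - 220) + 99424) = 1/(9/174 + 99424) = 1/(9*(1/174) + 99424) = 1/(3/58 + 99424) = 1/(5766595/58) = 58/5766595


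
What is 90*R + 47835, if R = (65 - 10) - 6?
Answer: 52245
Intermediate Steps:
R = 49 (R = 55 - 6 = 49)
90*R + 47835 = 90*49 + 47835 = 4410 + 47835 = 52245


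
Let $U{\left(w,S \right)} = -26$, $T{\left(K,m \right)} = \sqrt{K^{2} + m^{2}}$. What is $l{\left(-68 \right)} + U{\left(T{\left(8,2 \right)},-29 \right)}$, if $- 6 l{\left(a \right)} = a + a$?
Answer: $- \frac{10}{3} \approx -3.3333$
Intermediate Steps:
$l{\left(a \right)} = - \frac{a}{3}$ ($l{\left(a \right)} = - \frac{a + a}{6} = - \frac{2 a}{6} = - \frac{a}{3}$)
$l{\left(-68 \right)} + U{\left(T{\left(8,2 \right)},-29 \right)} = \left(- \frac{1}{3}\right) \left(-68\right) - 26 = \frac{68}{3} - 26 = - \frac{10}{3}$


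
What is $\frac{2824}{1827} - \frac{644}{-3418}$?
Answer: $\frac{5414510}{3122343} \approx 1.7341$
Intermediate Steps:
$\frac{2824}{1827} - \frac{644}{-3418} = 2824 \cdot \frac{1}{1827} - - \frac{322}{1709} = \frac{2824}{1827} + \frac{322}{1709} = \frac{5414510}{3122343}$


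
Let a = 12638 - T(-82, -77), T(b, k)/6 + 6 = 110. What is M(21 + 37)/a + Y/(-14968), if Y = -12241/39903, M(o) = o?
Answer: 17394306703/3587789500728 ≈ 0.0048482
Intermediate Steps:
T(b, k) = 624 (T(b, k) = -36 + 6*110 = -36 + 660 = 624)
Y = -12241/39903 (Y = -12241*1/39903 = -12241/39903 ≈ -0.30677)
a = 12014 (a = 12638 - 1*624 = 12638 - 624 = 12014)
M(21 + 37)/a + Y/(-14968) = (21 + 37)/12014 - 12241/39903/(-14968) = 58*(1/12014) - 12241/39903*(-1/14968) = 29/6007 + 12241/597268104 = 17394306703/3587789500728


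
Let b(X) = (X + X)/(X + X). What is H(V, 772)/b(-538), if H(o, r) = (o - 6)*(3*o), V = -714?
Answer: 1542240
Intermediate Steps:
H(o, r) = 3*o*(-6 + o) (H(o, r) = (-6 + o)*(3*o) = 3*o*(-6 + o))
b(X) = 1 (b(X) = (2*X)/((2*X)) = (2*X)*(1/(2*X)) = 1)
H(V, 772)/b(-538) = (3*(-714)*(-6 - 714))/1 = (3*(-714)*(-720))*1 = 1542240*1 = 1542240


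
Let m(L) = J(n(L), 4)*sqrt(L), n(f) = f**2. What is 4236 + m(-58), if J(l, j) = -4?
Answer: 4236 - 4*I*sqrt(58) ≈ 4236.0 - 30.463*I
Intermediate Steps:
m(L) = -4*sqrt(L)
4236 + m(-58) = 4236 - 4*I*sqrt(58)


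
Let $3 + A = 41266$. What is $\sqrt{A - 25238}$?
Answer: $5 \sqrt{641} \approx 126.59$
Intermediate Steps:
$A = 41263$ ($A = -3 + 41266 = 41263$)
$\sqrt{A - 25238} = \sqrt{41263 - 25238} = \sqrt{16025} = 5 \sqrt{641}$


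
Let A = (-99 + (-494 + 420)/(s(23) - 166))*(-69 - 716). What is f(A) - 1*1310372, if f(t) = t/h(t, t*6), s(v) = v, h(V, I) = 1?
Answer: -176328041/143 ≈ -1.2331e+6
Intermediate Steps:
A = 11055155/143 (A = (-99 + (-494 + 420)/(23 - 166))*(-69 - 716) = (-99 - 74/(-143))*(-785) = (-99 - 74*(-1/143))*(-785) = (-99 + 74/143)*(-785) = -14083/143*(-785) = 11055155/143 ≈ 77309.)
f(t) = t (f(t) = t/1 = t*1 = t)
f(A) - 1*1310372 = 11055155/143 - 1*1310372 = 11055155/143 - 1310372 = -176328041/143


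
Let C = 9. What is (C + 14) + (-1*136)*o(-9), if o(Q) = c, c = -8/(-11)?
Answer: -835/11 ≈ -75.909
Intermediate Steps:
c = 8/11 (c = -8*(-1/11) = 8/11 ≈ 0.72727)
o(Q) = 8/11
(C + 14) + (-1*136)*o(-9) = (9 + 14) - 1*136*(8/11) = 23 - 136*8/11 = 23 - 1088/11 = -835/11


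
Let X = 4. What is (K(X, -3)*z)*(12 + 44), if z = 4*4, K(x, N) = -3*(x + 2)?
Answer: -16128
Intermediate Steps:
K(x, N) = -6 - 3*x (K(x, N) = -3*(2 + x) = -6 - 3*x)
z = 16
(K(X, -3)*z)*(12 + 44) = ((-6 - 3*4)*16)*(12 + 44) = ((-6 - 12)*16)*56 = -18*16*56 = -288*56 = -16128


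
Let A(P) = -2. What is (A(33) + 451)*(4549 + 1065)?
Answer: 2520686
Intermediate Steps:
(A(33) + 451)*(4549 + 1065) = (-2 + 451)*(4549 + 1065) = 449*5614 = 2520686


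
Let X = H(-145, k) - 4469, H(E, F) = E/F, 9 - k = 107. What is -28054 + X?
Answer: -3187109/98 ≈ -32522.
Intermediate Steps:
k = -98 (k = 9 - 1*107 = 9 - 107 = -98)
X = -437817/98 (X = -145/(-98) - 4469 = -145*(-1/98) - 4469 = 145/98 - 4469 = -437817/98 ≈ -4467.5)
-28054 + X = -28054 - 437817/98 = -3187109/98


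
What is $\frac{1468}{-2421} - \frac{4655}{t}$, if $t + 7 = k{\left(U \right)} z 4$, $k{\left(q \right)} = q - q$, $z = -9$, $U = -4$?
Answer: $\frac{1608497}{2421} \approx 664.39$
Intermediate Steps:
$k{\left(q \right)} = 0$
$t = -7$ ($t = -7 + 0 \left(-9\right) 4 = -7 + 0 \cdot 4 = -7 + 0 = -7$)
$\frac{1468}{-2421} - \frac{4655}{t} = \frac{1468}{-2421} - \frac{4655}{-7} = 1468 \left(- \frac{1}{2421}\right) - -665 = - \frac{1468}{2421} + 665 = \frac{1608497}{2421}$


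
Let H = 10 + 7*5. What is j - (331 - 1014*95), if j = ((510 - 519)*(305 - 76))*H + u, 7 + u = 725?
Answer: 3972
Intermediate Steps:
u = 718 (u = -7 + 725 = 718)
H = 45 (H = 10 + 35 = 45)
j = -92027 (j = ((510 - 519)*(305 - 76))*45 + 718 = -9*229*45 + 718 = -2061*45 + 718 = -92745 + 718 = -92027)
j - (331 - 1014*95) = -92027 - (331 - 1014*95) = -92027 - (331 - 96330) = -92027 - 1*(-95999) = -92027 + 95999 = 3972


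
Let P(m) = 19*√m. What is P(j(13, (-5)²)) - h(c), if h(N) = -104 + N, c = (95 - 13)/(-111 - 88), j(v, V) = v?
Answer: 20778/199 + 19*√13 ≈ 172.92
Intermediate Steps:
c = -82/199 (c = 82/(-199) = 82*(-1/199) = -82/199 ≈ -0.41206)
P(j(13, (-5)²)) - h(c) = 19*√13 - (-104 - 82/199) = 19*√13 - 1*(-20778/199) = 19*√13 + 20778/199 = 20778/199 + 19*√13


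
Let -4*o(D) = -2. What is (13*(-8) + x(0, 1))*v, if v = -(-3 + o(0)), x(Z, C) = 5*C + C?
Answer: -245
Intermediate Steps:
o(D) = 1/2 (o(D) = -1/4*(-2) = 1/2)
x(Z, C) = 6*C
v = 5/2 (v = -(-3 + 1/2) = -1*(-5/2) = 5/2 ≈ 2.5000)
(13*(-8) + x(0, 1))*v = (13*(-8) + 6*1)*(5/2) = (-104 + 6)*(5/2) = -98*5/2 = -245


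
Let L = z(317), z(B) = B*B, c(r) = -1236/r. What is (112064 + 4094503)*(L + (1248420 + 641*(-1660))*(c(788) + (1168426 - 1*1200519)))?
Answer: -4903259764277556789/197 ≈ -2.4890e+16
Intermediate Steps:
z(B) = B**2
L = 100489 (L = 317**2 = 100489)
(112064 + 4094503)*(L + (1248420 + 641*(-1660))*(c(788) + (1168426 - 1*1200519))) = (112064 + 4094503)*(100489 + (1248420 + 641*(-1660))*(-1236/788 + (1168426 - 1*1200519))) = 4206567*(100489 + (1248420 - 1064060)*(-1236*1/788 + (1168426 - 1200519))) = 4206567*(100489 + 184360*(-309/197 - 32093)) = 4206567*(100489 + 184360*(-6322630/197)) = 4206567*(100489 - 1165640066800/197) = 4206567*(-1165620270467/197) = -4903259764277556789/197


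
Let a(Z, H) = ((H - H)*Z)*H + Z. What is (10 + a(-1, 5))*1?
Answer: 9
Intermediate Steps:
a(Z, H) = Z (a(Z, H) = (0*Z)*H + Z = 0*H + Z = 0 + Z = Z)
(10 + a(-1, 5))*1 = (10 - 1)*1 = 9*1 = 9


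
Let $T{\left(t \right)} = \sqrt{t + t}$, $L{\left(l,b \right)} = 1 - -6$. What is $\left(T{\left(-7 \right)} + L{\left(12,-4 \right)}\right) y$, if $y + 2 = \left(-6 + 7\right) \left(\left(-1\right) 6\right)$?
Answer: $-56 - 8 i \sqrt{14} \approx -56.0 - 29.933 i$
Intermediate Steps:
$y = -8$ ($y = -2 + \left(-6 + 7\right) \left(\left(-1\right) 6\right) = -2 + 1 \left(-6\right) = -2 - 6 = -8$)
$L{\left(l,b \right)} = 7$ ($L{\left(l,b \right)} = 1 + 6 = 7$)
$T{\left(t \right)} = \sqrt{2} \sqrt{t}$ ($T{\left(t \right)} = \sqrt{2 t} = \sqrt{2} \sqrt{t}$)
$\left(T{\left(-7 \right)} + L{\left(12,-4 \right)}\right) y = \left(\sqrt{2} \sqrt{-7} + 7\right) \left(-8\right) = \left(\sqrt{2} i \sqrt{7} + 7\right) \left(-8\right) = \left(i \sqrt{14} + 7\right) \left(-8\right) = \left(7 + i \sqrt{14}\right) \left(-8\right) = -56 - 8 i \sqrt{14}$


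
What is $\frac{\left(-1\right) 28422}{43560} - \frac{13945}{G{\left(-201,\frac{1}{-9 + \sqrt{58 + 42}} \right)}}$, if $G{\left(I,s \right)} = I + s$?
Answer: $\frac{334311}{4840} \approx 69.073$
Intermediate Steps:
$\frac{\left(-1\right) 28422}{43560} - \frac{13945}{G{\left(-201,\frac{1}{-9 + \sqrt{58 + 42}} \right)}} = \frac{\left(-1\right) 28422}{43560} - \frac{13945}{-201 + \frac{1}{-9 + \sqrt{58 + 42}}} = \left(-28422\right) \frac{1}{43560} - \frac{13945}{-201 + \frac{1}{-9 + \sqrt{100}}} = - \frac{1579}{2420} - \frac{13945}{-201 + \frac{1}{-9 + 10}} = - \frac{1579}{2420} - \frac{13945}{-201 + 1^{-1}} = - \frac{1579}{2420} - \frac{13945}{-201 + 1} = - \frac{1579}{2420} - \frac{13945}{-200} = - \frac{1579}{2420} - - \frac{2789}{40} = - \frac{1579}{2420} + \frac{2789}{40} = \frac{334311}{4840}$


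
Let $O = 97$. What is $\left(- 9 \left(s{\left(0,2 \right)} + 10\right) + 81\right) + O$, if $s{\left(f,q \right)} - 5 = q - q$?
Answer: $43$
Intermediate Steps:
$s{\left(f,q \right)} = 5$ ($s{\left(f,q \right)} = 5 + \left(q - q\right) = 5 + 0 = 5$)
$\left(- 9 \left(s{\left(0,2 \right)} + 10\right) + 81\right) + O = \left(- 9 \left(5 + 10\right) + 81\right) + 97 = \left(\left(-9\right) 15 + 81\right) + 97 = \left(-135 + 81\right) + 97 = -54 + 97 = 43$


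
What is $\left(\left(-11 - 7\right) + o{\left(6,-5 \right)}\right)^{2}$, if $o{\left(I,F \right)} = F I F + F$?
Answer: $16129$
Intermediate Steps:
$o{\left(I,F \right)} = F + I F^{2}$ ($o{\left(I,F \right)} = I F^{2} + F = F + I F^{2}$)
$\left(\left(-11 - 7\right) + o{\left(6,-5 \right)}\right)^{2} = \left(\left(-11 - 7\right) - 5 \left(1 - 30\right)\right)^{2} = \left(-18 - -145\right)^{2} = \left(-18 + 145\right)^{2} = 127^{2} = 16129$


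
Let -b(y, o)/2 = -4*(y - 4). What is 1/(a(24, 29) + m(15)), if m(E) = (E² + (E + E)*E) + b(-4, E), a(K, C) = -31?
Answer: 1/580 ≈ 0.0017241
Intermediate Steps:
b(y, o) = -32 + 8*y (b(y, o) = -(-8)*(y - 4) = -(-8)*(-4 + y) = -2*(16 - 4*y) = -32 + 8*y)
m(E) = -64 + 3*E² (m(E) = (E² + (E + E)*E) + (-32 + 8*(-4)) = (E² + (2*E)*E) + (-32 - 32) = (E² + 2*E²) - 64 = 3*E² - 64 = -64 + 3*E²)
1/(a(24, 29) + m(15)) = 1/(-31 + (-64 + 3*15²)) = 1/(-31 + (-64 + 3*225)) = 1/(-31 + (-64 + 675)) = 1/(-31 + 611) = 1/580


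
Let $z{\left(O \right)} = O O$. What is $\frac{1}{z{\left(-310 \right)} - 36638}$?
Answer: $\frac{1}{59462} \approx 1.6817 \cdot 10^{-5}$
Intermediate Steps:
$z{\left(O \right)} = O^{2}$
$\frac{1}{z{\left(-310 \right)} - 36638} = \frac{1}{\left(-310\right)^{2} - 36638} = \frac{1}{96100 + \left(-42267 + 5629\right)} = \frac{1}{96100 - 36638} = \frac{1}{59462}$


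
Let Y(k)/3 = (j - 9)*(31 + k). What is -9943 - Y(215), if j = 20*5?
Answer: -77101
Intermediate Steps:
j = 100
Y(k) = 8463 + 273*k (Y(k) = 3*((100 - 9)*(31 + k)) = 3*(91*(31 + k)) = 3*(2821 + 91*k) = 8463 + 273*k)
-9943 - Y(215) = -9943 - (8463 + 273*215) = -9943 - (8463 + 58695) = -9943 - 1*67158 = -9943 - 67158 = -77101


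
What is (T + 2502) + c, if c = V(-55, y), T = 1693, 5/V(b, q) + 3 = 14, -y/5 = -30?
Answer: 46150/11 ≈ 4195.5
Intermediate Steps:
y = 150 (y = -5*(-30) = 150)
V(b, q) = 5/11 (V(b, q) = 5/(-3 + 14) = 5/11)
c = 5/11 ≈ 0.45455
(T + 2502) + c = (1693 + 2502) + 5/11 = 4195 + 5/11 = 46150/11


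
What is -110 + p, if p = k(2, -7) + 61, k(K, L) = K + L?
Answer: -54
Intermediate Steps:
p = 56 (p = (2 - 7) + 61 = -5 + 61 = 56)
-110 + p = -110 + 56 = -54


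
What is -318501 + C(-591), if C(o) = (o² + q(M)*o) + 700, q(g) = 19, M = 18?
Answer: 20251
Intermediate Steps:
C(o) = 700 + o² + 19*o (C(o) = (o² + 19*o) + 700 = 700 + o² + 19*o)
-318501 + C(-591) = -318501 + (700 + (-591)² + 19*(-591)) = -318501 + (700 + 349281 - 11229) = -318501 + 338752 = 20251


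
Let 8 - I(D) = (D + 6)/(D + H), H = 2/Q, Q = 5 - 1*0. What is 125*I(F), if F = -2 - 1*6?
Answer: 18375/19 ≈ 967.11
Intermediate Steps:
F = -8 (F = -2 - 6 = -8)
Q = 5 (Q = 5 + 0 = 5)
H = 2/5 ≈ 0.40000
I(D) = 8 - (6 + D)/(2/5 + D) (I(D) = 8 - (D + 6)/(D + 2/5) = 8 - (6 + D)/(2/5 + D))
125*I(F) = 125*(7*(-2 + 5*(-8))/(2 + 5*(-8))) = 125*(7*(-2 - 40)/(2 - 40)) = 125*(7*(-42)/(-38)) = 125*(7*(-1/38)*(-42)) = 125*(147/19) = 18375/19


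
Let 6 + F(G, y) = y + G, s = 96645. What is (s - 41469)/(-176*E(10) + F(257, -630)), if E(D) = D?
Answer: -18392/713 ≈ -25.795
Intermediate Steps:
F(G, y) = -6 + G + y (F(G, y) = -6 + (y + G) = -6 + (G + y) = -6 + G + y)
(s - 41469)/(-176*E(10) + F(257, -630)) = (96645 - 41469)/(-176*10 + (-6 + 257 - 630)) = 55176/(-1760 - 379) = 55176/(-2139) = 55176*(-1/2139) = -18392/713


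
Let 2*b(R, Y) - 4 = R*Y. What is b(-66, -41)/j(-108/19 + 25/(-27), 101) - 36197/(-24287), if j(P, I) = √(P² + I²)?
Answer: 36197/24287 + 139023*√107843434/107843434 ≈ 14.878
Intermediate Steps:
b(R, Y) = 2 + R*Y/2 (b(R, Y) = 2 + (R*Y)/2 = 2 + R*Y/2)
j(P, I) = √(I² + P²)
b(-66, -41)/j(-108/19 + 25/(-27), 101) - 36197/(-24287) = (2 + (½)*(-66)*(-41))/(√(101² + (-108/19 + 25/(-27))²)) - 36197/(-24287) = (2 + 1353)/(√(10201 + (-108*1/19 + 25*(-1/27))²)) - 36197*(-1/24287) = 1355/(√(10201 + (-108/19 - 25/27)²)) + 36197/24287 = 1355/(√(10201 + (-3391/513)²)) + 36197/24287 = 1355/(√(10201 + 11498881/263169)) + 36197/24287 = 1355/(√(2696085850/263169)) + 36197/24287 = 1355/((5*√107843434/513)) + 36197/24287 = 1355*(513*√107843434/539217170) + 36197/24287 = 139023*√107843434/107843434 + 36197/24287 = 36197/24287 + 139023*√107843434/107843434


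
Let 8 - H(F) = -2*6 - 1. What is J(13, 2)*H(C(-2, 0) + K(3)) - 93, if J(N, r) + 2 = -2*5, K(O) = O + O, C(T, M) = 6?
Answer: -345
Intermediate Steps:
K(O) = 2*O
H(F) = 21 (H(F) = 8 - (-2*6 - 1) = 8 - (-12 - 1) = 8 - 1*(-13) = 8 + 13 = 21)
J(N, r) = -12 (J(N, r) = -2 - 2*5 = -2 - 10 = -12)
J(13, 2)*H(C(-2, 0) + K(3)) - 93 = -12*21 - 93 = -252 - 93 = -345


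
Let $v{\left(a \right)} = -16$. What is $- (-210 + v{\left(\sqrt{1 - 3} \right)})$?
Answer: $226$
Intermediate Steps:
$- (-210 + v{\left(\sqrt{1 - 3} \right)}) = - (-210 - 16) = \left(-1\right) \left(-226\right) = 226$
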